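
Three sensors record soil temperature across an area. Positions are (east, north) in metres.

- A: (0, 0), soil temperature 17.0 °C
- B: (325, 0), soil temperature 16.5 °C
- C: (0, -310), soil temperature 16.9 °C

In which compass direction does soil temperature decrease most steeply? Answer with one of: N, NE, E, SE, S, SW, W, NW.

∂T/∂x = (16.5 − 17.0) / (325 − 0) = -0.001538
∂T/∂y = (16.9 − 17.0) / (-310 − 0) = +0.0003226
Steepest decrease is along −∇f = (+0.001538 E, -0.0003226 N) → east.

E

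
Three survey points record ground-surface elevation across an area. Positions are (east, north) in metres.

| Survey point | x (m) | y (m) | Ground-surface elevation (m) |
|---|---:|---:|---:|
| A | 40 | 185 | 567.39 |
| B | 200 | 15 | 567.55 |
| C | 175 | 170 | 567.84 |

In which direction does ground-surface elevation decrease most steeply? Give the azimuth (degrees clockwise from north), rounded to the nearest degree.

Taking A as reference: B−A = (160, -170, +0.16); C−A = (135, -15, +0.45).
Solve a·Δx + b·Δy = Δz: det = 160·(-15) − 135·(-170) = 20550.
∂z/∂x = [(+0.16)·(-15) − (+0.45)·(-170)] / 20550 = +0.003606
∂z/∂y = [160·(+0.45) − 135·(+0.16)] / 20550 = +0.002453
Steepest decrease is along −∇f: components (-0.003606 E, -0.002453 N).
Azimuth = atan2(-0.003606, -0.002453) = 235.8° ≈ 236°.

236°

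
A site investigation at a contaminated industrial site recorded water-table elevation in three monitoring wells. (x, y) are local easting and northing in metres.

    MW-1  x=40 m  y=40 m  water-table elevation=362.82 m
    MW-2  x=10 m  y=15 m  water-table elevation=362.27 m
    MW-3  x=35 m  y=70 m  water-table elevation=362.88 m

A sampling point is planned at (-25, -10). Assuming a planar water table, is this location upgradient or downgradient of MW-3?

With h = a·x + b·y + c and MW-1 as origin, the differences give:
  (-30)·a + (-25)·b = -0.55
  (-5)·a + 30·b = +0.06
Eliminate b (×30 and ×(-25), subtract): -1025·a = -15.000 → a = ∂h/∂x = +0.01463
Back-substitute: b = ∂h/∂y = +0.004439.
Head at (-25, -10) = 362.82 + (+0.01463)·(-65) + (+0.004439)·(-50) = 361.65 m.
That is lower than the 362.88 m at MW-3, so the point is downgradient.

downgradient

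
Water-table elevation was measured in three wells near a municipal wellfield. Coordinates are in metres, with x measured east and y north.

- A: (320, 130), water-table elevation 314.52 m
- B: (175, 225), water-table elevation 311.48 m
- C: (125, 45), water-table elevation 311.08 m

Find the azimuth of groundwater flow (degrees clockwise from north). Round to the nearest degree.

279°

Three-point gradient (reference A): Δ to B = (-145, 95, -3.04), Δ to C = (-195, -85, -3.44).
∂h/∂x = +0.01897, ∂h/∂y = -0.003047 (det = 30850).
Flow direction (−∇h) has components (-0.01897 E, +0.003047 N).
Azimuth = atan2(E, N) = atan2(-0.01897, +0.003047) = 279.1° ≈ 279°.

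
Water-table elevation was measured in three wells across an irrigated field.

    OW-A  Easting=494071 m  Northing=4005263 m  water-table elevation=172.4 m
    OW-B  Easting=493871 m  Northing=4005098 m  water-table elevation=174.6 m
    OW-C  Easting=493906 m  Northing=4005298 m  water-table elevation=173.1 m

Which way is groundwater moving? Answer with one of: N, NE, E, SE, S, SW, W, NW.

NE

With h = a·x + b·y + c and OW-A as origin, the differences give:
  (-200)·a + (-165)·b = +2.2
  (-165)·a + 35·b = +0.7
Eliminate b (×35 and ×(-165), subtract): -34225·a = 192.50 → a = ∂h/∂x = -0.005625
Back-substitute: b = ∂h/∂y = -0.006516.
Flow = −∇h = (+0.005625 east, +0.006516 north), which points northeast.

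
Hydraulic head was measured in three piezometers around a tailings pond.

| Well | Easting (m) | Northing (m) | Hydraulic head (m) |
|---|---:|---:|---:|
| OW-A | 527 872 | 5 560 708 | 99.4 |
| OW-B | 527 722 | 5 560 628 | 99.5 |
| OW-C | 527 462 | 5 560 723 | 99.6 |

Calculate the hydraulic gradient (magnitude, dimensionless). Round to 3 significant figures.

0.000590

Differences from OW-A: to OW-B (Δx, Δy, Δh) = (-150, -80, +0.1); to OW-C = (-410, 15, +0.2).
Solve a·Δx + b·Δy = Δh: det = (-150)·15 − (-410)·(-80) = -35050.
∂h/∂x = [(+0.1)·15 − (+0.2)·(-80)] / -35050 = -0.0004993
∂h/∂y = [(-150)·(+0.2) − (-410)·(+0.1)] / -35050 = -0.0003138
|∇h| = √(-0.0004993² + -0.0003138²) = 0.0005897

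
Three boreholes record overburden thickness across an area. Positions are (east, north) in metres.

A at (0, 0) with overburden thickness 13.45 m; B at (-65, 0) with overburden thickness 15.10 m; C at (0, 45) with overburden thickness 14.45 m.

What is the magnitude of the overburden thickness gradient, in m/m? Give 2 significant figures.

∂d/∂x = (15.10 − 13.45) / (-65 − 0) = -0.02538
∂d/∂y = (14.45 − 13.45) / (45 − 0) = +0.02222
|∇f| = √(-0.02538² + 0.02222²) = 0.03373 m/m

0.034 m/m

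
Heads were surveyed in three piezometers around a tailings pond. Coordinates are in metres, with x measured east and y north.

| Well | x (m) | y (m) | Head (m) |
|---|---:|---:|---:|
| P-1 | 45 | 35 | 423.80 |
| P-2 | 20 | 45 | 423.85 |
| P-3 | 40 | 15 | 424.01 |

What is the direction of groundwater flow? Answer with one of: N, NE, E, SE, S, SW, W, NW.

Differences from P-1: to P-2 (Δx, Δy, Δh) = (-25, 10, +0.05); to P-3 = (-5, -20, +0.21).
Determinant of the coordinate differences = (-25)·(-20) − (-5)·10 = 550.
∂h/∂x = [(+0.05)·(-20) − (+0.21)·10] / 550 = -0.005636
∂h/∂y = [(-25)·(+0.21) − (-5)·(+0.05)] / 550 = -0.009091
Flow = −∇h = (+0.005636 east, +0.009091 north), which points northeast.

NE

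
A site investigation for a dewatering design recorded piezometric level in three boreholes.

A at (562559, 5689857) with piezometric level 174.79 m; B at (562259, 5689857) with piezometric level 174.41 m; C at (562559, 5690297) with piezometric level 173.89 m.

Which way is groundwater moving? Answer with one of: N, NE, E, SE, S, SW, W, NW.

NW

∂h/∂x = (174.41 − 174.79) / (562259 − 562559) = +0.001267
∂h/∂y = (173.89 − 174.79) / (5690297 − 5689857) = -0.002045
Flow = −∇h = (-0.001267 east, +0.002045 north), which points northwest.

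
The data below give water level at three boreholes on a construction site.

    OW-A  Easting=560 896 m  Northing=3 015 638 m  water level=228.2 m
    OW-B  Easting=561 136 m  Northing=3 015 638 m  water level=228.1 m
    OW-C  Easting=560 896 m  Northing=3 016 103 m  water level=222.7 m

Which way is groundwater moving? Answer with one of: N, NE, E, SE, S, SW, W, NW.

N

∂h/∂x = (228.1 − 228.2) / (561136 − 560896) = -0.0004167
∂h/∂y = (222.7 − 228.2) / (3016103 − 3015638) = -0.01183
Flow = −∇h = (+0.0004167 east, +0.01183 north), which points north.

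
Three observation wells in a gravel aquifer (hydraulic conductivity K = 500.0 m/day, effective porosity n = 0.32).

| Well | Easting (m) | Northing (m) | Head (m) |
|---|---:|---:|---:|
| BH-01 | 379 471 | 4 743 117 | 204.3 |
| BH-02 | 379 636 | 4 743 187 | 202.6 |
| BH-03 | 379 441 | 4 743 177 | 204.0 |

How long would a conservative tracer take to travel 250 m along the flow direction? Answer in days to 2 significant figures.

15 days

Taking BH-01 as reference: BH-02−BH-01 = (165, 70, -1.7); BH-03−BH-01 = (-30, 60, -0.3).
Determinant of the coordinate differences = 165·60 − (-30)·70 = 12000.
∂h/∂x = [(-1.7)·60 − (-0.3)·70] / 12000 = -0.006750
∂h/∂y = [165·(-0.3) − (-30)·(-1.7)] / 12000 = -0.008375
|∇h| = √(-0.006750² + -0.008375²) = 0.01076
Seepage velocity v = K·i/n = 500.0 × 0.01076 / 0.32 = 16.81 m/day.
t = 250 / 16.81 = 14.87 days.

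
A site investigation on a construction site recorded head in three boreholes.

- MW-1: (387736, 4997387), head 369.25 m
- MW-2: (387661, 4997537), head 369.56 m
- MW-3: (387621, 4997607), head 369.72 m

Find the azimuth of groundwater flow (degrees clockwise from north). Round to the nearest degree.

100°

Differences from MW-1: to MW-2 (Δx, Δy, Δh) = (-75, 150, +0.31); to MW-3 = (-115, 220, +0.47).
Determinant of the coordinate differences = (-75)·220 − (-115)·150 = 750.
∂h/∂x = [(+0.31)·220 − (+0.47)·150] / 750 = -0.003067
∂h/∂y = [(-75)·(+0.47) − (-115)·(+0.31)] / 750 = +0.0005333
Flow direction (−∇h) has components (+0.003067 E, -0.0005333 N).
Azimuth = atan2(E, N) = atan2(+0.003067, -0.0005333) = 99.9° ≈ 100°.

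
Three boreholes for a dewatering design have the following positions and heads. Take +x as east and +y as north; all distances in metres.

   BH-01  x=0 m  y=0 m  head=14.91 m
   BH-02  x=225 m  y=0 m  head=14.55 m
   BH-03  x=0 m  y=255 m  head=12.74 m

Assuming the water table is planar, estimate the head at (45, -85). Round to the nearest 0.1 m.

15.6 m

∂h/∂x = (14.55 − 14.91) / (225 − 0) = -0.001600
∂h/∂y = (12.74 − 14.91) / (255 − 0) = -0.008510
h(45, -85) = 14.91 + (-0.001600)·(45) + (-0.008510)·(-85) = 14.91 -0.072 +0.723 = 15.561 m.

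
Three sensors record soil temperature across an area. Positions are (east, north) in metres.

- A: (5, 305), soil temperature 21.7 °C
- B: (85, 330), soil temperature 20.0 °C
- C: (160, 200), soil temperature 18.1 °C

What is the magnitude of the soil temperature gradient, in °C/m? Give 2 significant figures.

0.022 °C/m

Taking A as reference: B−A = (80, 25, -1.7); C−A = (155, -105, -3.6).
Determinant of the coordinate differences = 80·(-105) − 155·25 = -12275.
∂T/∂x = [(-1.7)·(-105) − (-3.6)·25] / -12275 = -0.02187
∂T/∂y = [80·(-3.6) − 155·(-1.7)] / -12275 = +0.001996
|∇f| = √(-0.02187² + 0.001996²) = 0.02196 °C/m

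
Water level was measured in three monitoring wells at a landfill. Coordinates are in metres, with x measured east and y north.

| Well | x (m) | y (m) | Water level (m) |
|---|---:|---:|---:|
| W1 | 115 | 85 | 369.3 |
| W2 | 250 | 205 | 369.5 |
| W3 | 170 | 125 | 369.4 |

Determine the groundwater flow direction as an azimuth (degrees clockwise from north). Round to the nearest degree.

302°

Differences from W1: to W2 (Δx, Δy, Δh) = (135, 120, +0.2); to W3 = (55, 40, +0.1).
Solve a·Δx + b·Δy = Δh: det = 135·40 − 55·120 = -1200.
∂h/∂x = [(+0.2)·40 − (+0.1)·120] / -1200 = +0.003333
∂h/∂y = [135·(+0.1) − 55·(+0.2)] / -1200 = -0.002083
Flow direction (−∇h) has components (-0.003333 E, +0.002083 N).
Azimuth = atan2(E, N) = atan2(-0.003333, +0.002083) = 302.0° ≈ 302°.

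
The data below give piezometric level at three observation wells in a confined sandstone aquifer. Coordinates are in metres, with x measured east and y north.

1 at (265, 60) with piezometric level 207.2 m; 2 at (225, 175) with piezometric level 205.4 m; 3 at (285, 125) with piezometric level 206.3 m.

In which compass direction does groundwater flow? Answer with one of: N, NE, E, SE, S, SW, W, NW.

With h = a·x + b·y + c and 1 as origin, the differences give:
  (-40)·a + 115·b = -1.8
  20·a + 65·b = -0.9
Eliminate b (×65 and ×115, subtract): -4900·a = -13.50 → a = ∂h/∂x = +0.002755
Back-substitute: b = ∂h/∂y = -0.01469.
Flow = −∇h = (-0.002755 east, +0.01469 north), which points north.

N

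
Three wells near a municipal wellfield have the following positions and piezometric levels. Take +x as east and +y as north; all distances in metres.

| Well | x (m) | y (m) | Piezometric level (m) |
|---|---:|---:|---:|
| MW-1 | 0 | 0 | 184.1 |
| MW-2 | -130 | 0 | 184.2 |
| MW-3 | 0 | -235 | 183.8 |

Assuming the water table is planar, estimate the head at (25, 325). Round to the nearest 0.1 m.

∂h/∂x = (184.2 − 184.1) / (-130 − 0) = -0.0007692
∂h/∂y = (183.8 − 184.1) / (-235 − 0) = +0.001277
h(25, 325) = 184.1 + (-0.0007692)·(25) + (+0.001277)·(325) = 184.1 -0.019 +0.415 = 184.496 m.

184.5 m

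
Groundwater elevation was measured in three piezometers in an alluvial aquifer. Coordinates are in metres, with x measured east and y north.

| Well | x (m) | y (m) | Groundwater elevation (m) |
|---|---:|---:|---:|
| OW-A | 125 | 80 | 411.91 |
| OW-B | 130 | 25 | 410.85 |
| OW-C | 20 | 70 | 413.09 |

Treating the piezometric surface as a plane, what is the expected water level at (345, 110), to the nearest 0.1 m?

409.6 m

Taking OW-A as reference: OW-B−OW-A = (5, -55, -1.06); OW-C−OW-A = (-105, -10, +1.18).
Solve a·Δx + b·Δy = Δh: det = 5·(-10) − (-105)·(-55) = -5825.
∂h/∂x = [(-1.06)·(-10) − (+1.18)·(-55)] / -5825 = -0.01296
∂h/∂y = [5·(+1.18) − (-105)·(-1.06)] / -5825 = +0.01809
h(345, 110) = 411.91 + (-0.01296)·(220) + (+0.01809)·(30) = 411.91 -2.852 +0.543 = 409.601 m.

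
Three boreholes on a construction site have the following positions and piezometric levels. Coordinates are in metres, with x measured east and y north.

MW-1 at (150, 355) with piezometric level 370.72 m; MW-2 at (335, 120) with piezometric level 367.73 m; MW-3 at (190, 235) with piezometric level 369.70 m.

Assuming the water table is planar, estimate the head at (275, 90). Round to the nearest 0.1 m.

368.1 m

Taking MW-1 as reference: MW-2−MW-1 = (185, -235, -2.99); MW-3−MW-1 = (40, -120, -1.02).
Determinant of the coordinate differences = 185·(-120) − 40·(-235) = -12800.
∂h/∂x = [(-2.99)·(-120) − (-1.02)·(-235)] / -12800 = -0.009305
∂h/∂y = [185·(-1.02) − 40·(-2.99)] / -12800 = +0.005398
h(275, 90) = 370.72 + (-0.009305)·(125) + (+0.005398)·(-265) = 370.72 -1.163 -1.431 = 368.126 m.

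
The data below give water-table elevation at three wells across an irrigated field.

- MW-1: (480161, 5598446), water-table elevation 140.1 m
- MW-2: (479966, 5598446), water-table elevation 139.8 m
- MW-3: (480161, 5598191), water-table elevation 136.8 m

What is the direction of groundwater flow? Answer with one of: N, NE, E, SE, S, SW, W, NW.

S

∂h/∂x = (139.8 − 140.1) / (479966 − 480161) = +0.001538
∂h/∂y = (136.8 − 140.1) / (5598191 − 5598446) = +0.01294
Flow = −∇h = (-0.001538 east, -0.01294 north), which points south.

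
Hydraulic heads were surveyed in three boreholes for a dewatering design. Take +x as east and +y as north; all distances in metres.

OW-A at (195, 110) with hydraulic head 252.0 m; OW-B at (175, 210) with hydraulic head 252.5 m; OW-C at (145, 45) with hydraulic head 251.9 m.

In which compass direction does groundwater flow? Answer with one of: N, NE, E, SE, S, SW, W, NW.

With h = a·x + b·y + c and OW-A as origin, the differences give:
  (-20)·a + 100·b = +0.5
  (-50)·a + (-65)·b = -0.1
Eliminate b (×(-65) and ×100, subtract): 6300·a = -22.50 → a = ∂h/∂x = -0.003571
Back-substitute: b = ∂h/∂y = +0.004286.
Flow = −∇h = (+0.003571 east, -0.004286 north), which points southeast.

SE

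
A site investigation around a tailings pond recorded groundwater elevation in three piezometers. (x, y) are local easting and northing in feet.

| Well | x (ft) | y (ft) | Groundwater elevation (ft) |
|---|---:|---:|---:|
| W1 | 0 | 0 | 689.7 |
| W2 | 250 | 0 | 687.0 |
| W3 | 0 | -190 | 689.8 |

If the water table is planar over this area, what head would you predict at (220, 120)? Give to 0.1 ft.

687.3 ft

∂h/∂x = (687.0 − 689.7) / (250 − 0) = -0.01080
∂h/∂y = (689.8 − 689.7) / (-190 − 0) = -0.0005263
h(220, 120) = 689.7 + (-0.01080)·(220) + (-0.0005263)·(120) = 689.7 -2.376 -0.063 = 687.261 ft.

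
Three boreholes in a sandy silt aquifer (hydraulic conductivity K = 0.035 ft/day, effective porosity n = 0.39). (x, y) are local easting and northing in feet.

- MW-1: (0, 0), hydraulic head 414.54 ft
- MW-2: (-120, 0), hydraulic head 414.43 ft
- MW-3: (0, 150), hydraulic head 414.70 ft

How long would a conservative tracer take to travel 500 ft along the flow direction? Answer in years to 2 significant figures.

11000 years

∂h/∂x = (414.43 − 414.54) / (-120 − 0) = +0.0009167
∂h/∂y = (414.70 − 414.54) / (150 − 0) = +0.001067
|∇h| = √(0.0009167² + 0.001067²) = 0.001407
Seepage velocity v = K·i/n = 0.035 × 0.001407 / 0.39 = 0.0001263 ft/day.
t = 500 / 0.0001263 = 3.959e+06 days = 1.08e+04 years.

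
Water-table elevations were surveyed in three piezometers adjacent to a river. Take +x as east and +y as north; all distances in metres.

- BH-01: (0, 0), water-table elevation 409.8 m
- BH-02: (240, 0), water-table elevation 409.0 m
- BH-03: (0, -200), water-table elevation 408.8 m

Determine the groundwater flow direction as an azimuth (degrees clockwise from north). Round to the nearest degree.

∂h/∂x = (409.0 − 409.8) / (240 − 0) = -0.003333
∂h/∂y = (408.8 − 409.8) / (-200 − 0) = +0.005000
Flow direction (−∇h) has components (+0.003333 E, -0.005000 N).
Azimuth = atan2(E, N) = atan2(+0.003333, -0.005000) = 146.3° ≈ 146°.

146°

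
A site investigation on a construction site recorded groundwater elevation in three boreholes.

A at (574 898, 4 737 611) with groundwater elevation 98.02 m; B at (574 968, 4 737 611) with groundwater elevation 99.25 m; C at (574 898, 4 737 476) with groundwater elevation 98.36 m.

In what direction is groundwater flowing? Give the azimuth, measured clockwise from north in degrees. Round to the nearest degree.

∂h/∂x = (99.25 − 98.02) / (574968 − 574898) = +0.01757
∂h/∂y = (98.36 − 98.02) / (4737476 − 4737611) = -0.002519
Flow direction (−∇h) has components (-0.01757 E, +0.002519 N).
Azimuth = atan2(E, N) = atan2(-0.01757, +0.002519) = 278.2° ≈ 278°.

278°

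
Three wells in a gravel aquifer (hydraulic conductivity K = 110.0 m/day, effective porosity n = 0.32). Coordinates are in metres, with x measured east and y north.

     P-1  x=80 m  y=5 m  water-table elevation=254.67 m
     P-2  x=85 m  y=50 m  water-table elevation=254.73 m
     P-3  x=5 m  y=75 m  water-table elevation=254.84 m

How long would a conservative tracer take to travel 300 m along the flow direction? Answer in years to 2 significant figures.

1.4 years

Differences from P-1: to P-2 (Δx, Δy, Δh) = (5, 45, +0.06); to P-3 = (-75, 70, +0.17).
Determinant of the coordinate differences = 5·70 − (-75)·45 = 3725.
∂h/∂x = [(+0.06)·70 − (+0.17)·45] / 3725 = -0.0009262
∂h/∂y = [5·(+0.17) − (-75)·(+0.06)] / 3725 = +0.001436
|∇h| = √(-0.0009262² + 0.001436²) = 0.001709
Seepage velocity v = K·i/n = 110.0 × 0.001709 / 0.32 = 0.5875 m/day.
t = 300 / 0.5875 = 510.6 days = 1.4 years.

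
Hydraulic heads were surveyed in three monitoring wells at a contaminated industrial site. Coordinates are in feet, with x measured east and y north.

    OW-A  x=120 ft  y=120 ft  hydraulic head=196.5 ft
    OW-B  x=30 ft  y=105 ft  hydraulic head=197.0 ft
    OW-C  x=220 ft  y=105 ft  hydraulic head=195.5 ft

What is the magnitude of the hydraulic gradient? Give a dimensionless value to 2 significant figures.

Differences from OW-A: to OW-B (Δx, Δy, Δh) = (-90, -15, +0.5); to OW-C = (100, -15, -1.0).
Determinant of the coordinate differences = (-90)·(-15) − 100·(-15) = 2850.
∂h/∂x = [(+0.5)·(-15) − (-1.0)·(-15)] / 2850 = -0.007895
∂h/∂y = [(-90)·(-1.0) − 100·(+0.5)] / 2850 = +0.01404
|∇h| = √(-0.007895² + 0.01404²) = 0.01611

0.016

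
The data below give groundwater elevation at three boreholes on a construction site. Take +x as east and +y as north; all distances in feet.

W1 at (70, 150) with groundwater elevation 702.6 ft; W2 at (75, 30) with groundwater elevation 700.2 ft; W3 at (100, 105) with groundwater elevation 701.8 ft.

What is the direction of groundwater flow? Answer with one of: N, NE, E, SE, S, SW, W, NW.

S

With h = a·x + b·y + c and W1 as origin, the differences give:
  5·a + (-120)·b = -2.4
  30·a + (-45)·b = -0.8
Eliminate b (×(-45) and ×(-120), subtract): 3375·a = 12.00 → a = ∂h/∂x = +0.003556
Back-substitute: b = ∂h/∂y = +0.02015.
Flow = −∇h = (-0.003556 east, -0.02015 north), which points south.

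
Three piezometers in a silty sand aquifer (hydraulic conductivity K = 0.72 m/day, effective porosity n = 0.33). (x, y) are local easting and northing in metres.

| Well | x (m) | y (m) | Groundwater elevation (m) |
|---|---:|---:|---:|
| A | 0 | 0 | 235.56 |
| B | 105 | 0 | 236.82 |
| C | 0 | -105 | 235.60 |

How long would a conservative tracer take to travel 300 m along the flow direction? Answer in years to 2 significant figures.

31 years

∂h/∂x = (236.82 − 235.56) / (105 − 0) = +0.01200
∂h/∂y = (235.60 − 235.56) / (-105 − 0) = -0.0003810
|∇h| = √(0.01200² + -0.0003810²) = 0.01201
Seepage velocity v = K·i/n = 0.72 × 0.01201 / 0.33 = 0.0262 m/day.
t = 300 / 0.0262 = 1.145e+04 days = 31.3 years.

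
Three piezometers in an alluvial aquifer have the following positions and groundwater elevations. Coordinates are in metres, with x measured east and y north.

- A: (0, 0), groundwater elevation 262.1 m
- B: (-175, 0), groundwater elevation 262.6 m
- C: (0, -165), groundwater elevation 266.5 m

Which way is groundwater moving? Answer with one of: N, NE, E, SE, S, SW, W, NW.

∂h/∂x = (262.6 − 262.1) / (-175 − 0) = -0.002857
∂h/∂y = (266.5 − 262.1) / (-165 − 0) = -0.02667
Flow = −∇h = (+0.002857 east, +0.02667 north), which points north.

N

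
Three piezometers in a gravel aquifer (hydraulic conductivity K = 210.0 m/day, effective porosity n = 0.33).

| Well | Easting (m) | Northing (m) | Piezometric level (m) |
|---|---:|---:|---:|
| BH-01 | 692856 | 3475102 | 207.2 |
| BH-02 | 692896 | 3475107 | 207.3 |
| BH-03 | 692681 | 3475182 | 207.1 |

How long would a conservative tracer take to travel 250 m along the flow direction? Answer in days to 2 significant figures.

Three-point gradient (reference BH-01): Δ to BH-02 = (40, 5, +0.1), Δ to BH-03 = (-175, 80, -0.1).
∂h/∂x = +0.002086, ∂h/∂y = +0.003313 (det = 4075).
|∇h| = √(0.002086² + 0.003313²) = 0.003915
Seepage velocity v = K·i/n = 210.0 × 0.003915 / 0.33 = 2.491 m/day.
t = 250 / 2.491 = 100.4 days.

100 days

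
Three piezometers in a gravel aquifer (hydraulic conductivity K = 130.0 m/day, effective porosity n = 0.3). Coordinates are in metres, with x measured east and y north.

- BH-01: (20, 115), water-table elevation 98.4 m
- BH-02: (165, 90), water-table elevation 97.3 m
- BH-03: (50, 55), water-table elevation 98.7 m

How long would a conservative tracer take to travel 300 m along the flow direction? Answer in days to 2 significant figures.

52 days

With h = a·x + b·y + c and BH-01 as origin, the differences give:
  145·a + (-25)·b = -1.1
  30·a + (-60)·b = +0.3
Eliminate b (×(-60) and ×(-25), subtract): -7950·a = 73.50 → a = ∂h/∂x = -0.009245
Back-substitute: b = ∂h/∂y = -0.009623.
|∇h| = √(-0.009245² + -0.009623²) = 0.01334
Seepage velocity v = K·i/n = 130.0 × 0.01334 / 0.3 = 5.781 m/day.
t = 300 / 5.781 = 51.89 days.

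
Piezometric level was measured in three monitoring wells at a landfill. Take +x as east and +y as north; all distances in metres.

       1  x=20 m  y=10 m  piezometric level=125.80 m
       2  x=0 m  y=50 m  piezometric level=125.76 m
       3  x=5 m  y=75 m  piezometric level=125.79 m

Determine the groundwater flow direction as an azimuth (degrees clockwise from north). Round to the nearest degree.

260°

Taking 1 as reference: 2−1 = (-20, 40, -0.04); 3−1 = (-15, 65, -0.01).
Determinant of the coordinate differences = (-20)·65 − (-15)·40 = -700.
∂h/∂x = [(-0.04)·65 − (-0.01)·40] / -700 = +0.003143
∂h/∂y = [(-20)·(-0.01) − (-15)·(-0.04)] / -700 = +0.0005714
Flow direction (−∇h) has components (-0.003143 E, -0.0005714 N).
Azimuth = atan2(E, N) = atan2(-0.003143, -0.0005714) = 259.7° ≈ 260°.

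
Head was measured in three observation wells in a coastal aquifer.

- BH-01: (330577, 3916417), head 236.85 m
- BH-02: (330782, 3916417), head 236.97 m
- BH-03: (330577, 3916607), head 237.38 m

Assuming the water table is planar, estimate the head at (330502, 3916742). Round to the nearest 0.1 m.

∂h/∂x = (236.97 − 236.85) / (330782 − 330577) = +0.0005854
∂h/∂y = (237.38 − 236.85) / (3916607 − 3916417) = +0.002789
h(330502, 3916742) = 236.85 + (+0.0005854)·(-75) + (+0.002789)·(325) = 236.85 -0.044 +0.907 = 237.713 m.

237.7 m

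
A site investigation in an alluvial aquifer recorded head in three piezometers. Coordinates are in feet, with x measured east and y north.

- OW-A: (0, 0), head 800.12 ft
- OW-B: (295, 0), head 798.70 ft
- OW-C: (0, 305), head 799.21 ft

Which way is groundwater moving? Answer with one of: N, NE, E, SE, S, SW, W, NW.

∂h/∂x = (798.70 − 800.12) / (295 − 0) = -0.004814
∂h/∂y = (799.21 − 800.12) / (305 − 0) = -0.002984
Flow = −∇h = (+0.004814 east, +0.002984 north), which points northeast.

NE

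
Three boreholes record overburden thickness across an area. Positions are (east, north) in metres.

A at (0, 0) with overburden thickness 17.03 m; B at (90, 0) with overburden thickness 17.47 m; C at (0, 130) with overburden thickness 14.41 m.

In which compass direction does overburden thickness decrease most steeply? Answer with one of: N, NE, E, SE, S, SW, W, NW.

N

∂d/∂x = (17.47 − 17.03) / (90 − 0) = +0.004889
∂d/∂y = (14.41 − 17.03) / (130 − 0) = -0.02015
Steepest decrease is along −∇f = (-0.004889 E, +0.02015 N) → north.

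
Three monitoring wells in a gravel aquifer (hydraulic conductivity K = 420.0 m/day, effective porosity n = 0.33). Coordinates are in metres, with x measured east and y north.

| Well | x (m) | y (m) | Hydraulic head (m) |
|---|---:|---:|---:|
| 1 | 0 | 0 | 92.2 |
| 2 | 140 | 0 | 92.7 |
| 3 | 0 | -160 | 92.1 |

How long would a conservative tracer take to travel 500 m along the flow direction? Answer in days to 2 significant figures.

∂h/∂x = (92.7 − 92.2) / (140 − 0) = +0.003571
∂h/∂y = (92.1 − 92.2) / (-160 − 0) = +0.0006250
|∇h| = √(0.003571² + 0.0006250²) = 0.003625
Seepage velocity v = K·i/n = 420.0 × 0.003625 / 0.33 = 4.614 m/day.
t = 500 / 4.614 = 108.4 days.

110 days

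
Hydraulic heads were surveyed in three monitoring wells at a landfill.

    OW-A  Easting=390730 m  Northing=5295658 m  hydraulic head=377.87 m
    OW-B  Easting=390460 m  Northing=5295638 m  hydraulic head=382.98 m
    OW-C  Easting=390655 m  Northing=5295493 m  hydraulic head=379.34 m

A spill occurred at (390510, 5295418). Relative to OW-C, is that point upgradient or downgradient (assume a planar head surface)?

Differences from OW-A: to OW-B (Δx, Δy, Δh) = (-270, -20, +5.11); to OW-C = (-75, -165, +1.47).
Determinant of the coordinate differences = (-270)·(-165) − (-75)·(-20) = 43050.
∂h/∂x = [(+5.11)·(-165) − (+1.47)·(-20)] / 43050 = -0.01890
∂h/∂y = [(-270)·(+1.47) − (-75)·(+5.11)] / 43050 = -0.0003171
Head at (390510, 5295418) = 377.87 + (-0.01890)·(-220) + (-0.0003171)·(-240) = 382.10 m.
That is higher than the 379.34 m at OW-C, so the point is upgradient.

upgradient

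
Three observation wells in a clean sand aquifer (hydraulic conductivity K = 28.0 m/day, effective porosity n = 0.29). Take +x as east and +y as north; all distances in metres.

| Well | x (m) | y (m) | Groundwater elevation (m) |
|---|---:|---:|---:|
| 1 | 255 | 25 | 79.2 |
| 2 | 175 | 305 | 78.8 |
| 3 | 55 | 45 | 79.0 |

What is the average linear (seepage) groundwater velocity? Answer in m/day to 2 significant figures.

Taking 1 as reference: 2−1 = (-80, 280, -0.4); 3−1 = (-200, 20, -0.2).
Determinant of the coordinate differences = (-80)·20 − (-200)·280 = 54400.
∂h/∂x = [(-0.4)·20 − (-0.2)·280] / 54400 = +0.0008824
∂h/∂y = [(-80)·(-0.2) − (-200)·(-0.4)] / 54400 = -0.001176
|∇h| = √(0.0008824² + -0.001176²) = 0.00147
Seepage velocity v = K·i/n = 28.0 × 0.00147 / 0.29 = 0.1419 m/day.

0.14 m/day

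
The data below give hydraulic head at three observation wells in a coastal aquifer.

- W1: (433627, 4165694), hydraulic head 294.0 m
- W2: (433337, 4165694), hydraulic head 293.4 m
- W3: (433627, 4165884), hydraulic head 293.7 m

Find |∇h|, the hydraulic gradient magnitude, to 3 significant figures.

∂h/∂x = (293.4 − 294.0) / (433337 − 433627) = +0.002069
∂h/∂y = (293.7 − 294.0) / (4165884 − 4165694) = -0.001579
|∇h| = √(0.002069² + -0.001579²) = 0.002603

0.00260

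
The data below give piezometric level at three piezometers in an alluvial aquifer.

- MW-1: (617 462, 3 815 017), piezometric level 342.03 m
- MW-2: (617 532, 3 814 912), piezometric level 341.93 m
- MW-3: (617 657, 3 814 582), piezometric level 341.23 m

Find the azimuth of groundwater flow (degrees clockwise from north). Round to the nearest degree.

Differences from MW-1: to MW-2 (Δx, Δy, Δh) = (70, -105, -0.10); to MW-3 = (195, -435, -0.80).
Determinant of the coordinate differences = 70·(-435) − 195·(-105) = -9975.
∂h/∂x = [(-0.10)·(-435) − (-0.80)·(-105)] / -9975 = +0.004060
∂h/∂y = [70·(-0.80) − 195·(-0.10)] / -9975 = +0.003659
Flow direction (−∇h) has components (-0.004060 E, -0.003659 N).
Azimuth = atan2(E, N) = atan2(-0.004060, -0.003659) = 228.0° ≈ 228°.

228°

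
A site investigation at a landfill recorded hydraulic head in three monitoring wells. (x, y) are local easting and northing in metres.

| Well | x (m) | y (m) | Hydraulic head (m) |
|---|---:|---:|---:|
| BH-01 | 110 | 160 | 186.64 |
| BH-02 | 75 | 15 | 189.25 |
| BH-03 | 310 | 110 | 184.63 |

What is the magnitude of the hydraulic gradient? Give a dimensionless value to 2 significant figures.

0.020

Taking BH-01 as reference: BH-02−BH-01 = (-35, -145, +2.61); BH-03−BH-01 = (200, -50, -2.01).
Determinant of the coordinate differences = (-35)·(-50) − 200·(-145) = 30750.
∂h/∂x = [(+2.61)·(-50) − (-2.01)·(-145)] / 30750 = -0.01372
∂h/∂y = [(-35)·(-2.01) − 200·(+2.61)] / 30750 = -0.01469
|∇h| = √(-0.01372² + -0.01469²) = 0.0201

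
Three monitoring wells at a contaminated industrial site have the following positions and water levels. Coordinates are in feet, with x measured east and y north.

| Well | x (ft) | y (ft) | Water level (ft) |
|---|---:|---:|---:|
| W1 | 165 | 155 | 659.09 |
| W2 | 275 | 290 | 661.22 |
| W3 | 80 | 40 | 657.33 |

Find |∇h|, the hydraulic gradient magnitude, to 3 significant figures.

With h = a·x + b·y + c and W1 as origin, the differences give:
  110·a + 135·b = +2.13
  (-85)·a + (-115)·b = -1.76
Eliminate b (×(-115) and ×135, subtract): -1175·a = -7.350 → a = ∂h/∂x = +0.006255
Back-substitute: b = ∂h/∂y = +0.01068.
|∇h| = √(0.006255² + 0.01068²) = 0.01238

0.0124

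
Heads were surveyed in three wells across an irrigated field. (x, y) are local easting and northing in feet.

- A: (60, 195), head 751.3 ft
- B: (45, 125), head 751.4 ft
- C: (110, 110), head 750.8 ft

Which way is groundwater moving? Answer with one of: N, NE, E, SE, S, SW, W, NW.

With h = a·x + b·y + c and A as origin, the differences give:
  (-15)·a + (-70)·b = +0.1
  50·a + (-85)·b = -0.5
Eliminate b (×(-85) and ×(-70), subtract): 4775·a = -43.50 → a = ∂h/∂x = -0.009110
Back-substitute: b = ∂h/∂y = +0.0005236.
Flow = −∇h = (+0.009110 east, -0.0005236 north), which points east.

E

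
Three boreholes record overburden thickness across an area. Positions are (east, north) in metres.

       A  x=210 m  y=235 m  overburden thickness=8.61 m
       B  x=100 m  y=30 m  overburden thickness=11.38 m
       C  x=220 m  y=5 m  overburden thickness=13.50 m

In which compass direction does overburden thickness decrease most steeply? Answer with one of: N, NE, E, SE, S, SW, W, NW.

NW

With d = a·x + b·y + c and A as origin, the differences give:
  (-110)·a + (-205)·b = +2.77
  10·a + (-230)·b = +4.89
Eliminate b (×(-230) and ×(-205), subtract): 27350·a = 365.350 → a = ∂d/∂x = +0.01336
Back-substitute: b = ∂d/∂y = -0.02068.
Steepest decrease is along −∇f = (-0.01336 E, +0.02068 N) → northwest.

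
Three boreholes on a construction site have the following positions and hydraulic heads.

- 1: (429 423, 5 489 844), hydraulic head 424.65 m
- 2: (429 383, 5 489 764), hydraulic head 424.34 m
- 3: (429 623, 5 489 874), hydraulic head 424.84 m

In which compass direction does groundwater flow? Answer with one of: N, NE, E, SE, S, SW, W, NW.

Taking 1 as reference: 2−1 = (-40, -80, -0.31); 3−1 = (200, 30, +0.19).
Solve a·Δx + b·Δy = Δh: det = (-40)·30 − 200·(-80) = 14800.
∂h/∂x = [(-0.31)·30 − (+0.19)·(-80)] / 14800 = +0.0003986
∂h/∂y = [(-40)·(+0.19) − 200·(-0.31)] / 14800 = +0.003676
Flow = −∇h = (-0.0003986 east, -0.003676 north), which points south.

S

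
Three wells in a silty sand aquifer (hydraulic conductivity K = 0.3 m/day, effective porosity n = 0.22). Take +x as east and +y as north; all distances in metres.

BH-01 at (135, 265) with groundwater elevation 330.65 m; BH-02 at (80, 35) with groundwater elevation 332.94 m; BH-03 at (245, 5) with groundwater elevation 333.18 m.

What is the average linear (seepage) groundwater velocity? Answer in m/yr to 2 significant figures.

Differences from BH-01: to BH-02 (Δx, Δy, Δh) = (-55, -230, +2.29); to BH-03 = (110, -260, +2.53).
Solve a·Δx + b·Δy = Δh: det = (-55)·(-260) − 110·(-230) = 39600.
∂h/∂x = [(+2.29)·(-260) − (+2.53)·(-230)] / 39600 = -0.0003409
∂h/∂y = [(-55)·(+2.53) − 110·(+2.29)] / 39600 = -0.009875
|∇h| = √(-0.0003409² + -0.009875²) = 0.009881
Seepage velocity v = K·i/n = 0.3 × 0.009881 / 0.22 = 0.01347 m/day = 4.92 m/yr.

4.9 m/yr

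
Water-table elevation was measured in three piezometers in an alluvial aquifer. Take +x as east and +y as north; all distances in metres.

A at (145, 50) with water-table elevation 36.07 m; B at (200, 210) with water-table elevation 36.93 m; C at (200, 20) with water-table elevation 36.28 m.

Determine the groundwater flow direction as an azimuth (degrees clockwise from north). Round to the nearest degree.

239°

Taking A as reference: B−A = (55, 160, +0.86); C−A = (55, -30, +0.21).
Determinant of the coordinate differences = 55·(-30) − 55·160 = -10450.
∂h/∂x = [(+0.86)·(-30) − (+0.21)·160] / -10450 = +0.005684
∂h/∂y = [55·(+0.21) − 55·(+0.86)] / -10450 = +0.003421
Flow direction (−∇h) has components (-0.005684 E, -0.003421 N).
Azimuth = atan2(E, N) = atan2(-0.005684, -0.003421) = 239.0° ≈ 239°.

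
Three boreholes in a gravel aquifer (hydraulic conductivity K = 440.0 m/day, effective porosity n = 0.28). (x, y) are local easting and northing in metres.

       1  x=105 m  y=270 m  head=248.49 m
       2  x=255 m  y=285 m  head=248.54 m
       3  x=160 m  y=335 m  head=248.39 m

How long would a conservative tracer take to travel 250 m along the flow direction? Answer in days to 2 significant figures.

77 days

With h = a·x + b·y + c and 1 as origin, the differences give:
  150·a + 15·b = +0.05
  55·a + 65·b = -0.10
Eliminate b (×65 and ×15, subtract): 8925·a = 4.750 → a = ∂h/∂x = +0.0005322
Back-substitute: b = ∂h/∂y = -0.001989.
|∇h| = √(0.0005322² + -0.001989²) = 0.002059
Seepage velocity v = K·i/n = 440.0 × 0.002059 / 0.28 = 3.236 m/day.
t = 250 / 3.236 = 77.26 days.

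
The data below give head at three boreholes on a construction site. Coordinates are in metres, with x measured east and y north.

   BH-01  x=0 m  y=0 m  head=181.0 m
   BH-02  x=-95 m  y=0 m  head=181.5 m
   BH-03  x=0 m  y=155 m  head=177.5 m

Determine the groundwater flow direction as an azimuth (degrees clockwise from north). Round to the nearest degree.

∂h/∂x = (181.5 − 181.0) / (-95 − 0) = -0.005263
∂h/∂y = (177.5 − 181.0) / (155 − 0) = -0.02258
Flow direction (−∇h) has components (+0.005263 E, +0.02258 N).
Azimuth = atan2(E, N) = atan2(+0.005263, +0.02258) = 13.1° ≈ 013°.

013°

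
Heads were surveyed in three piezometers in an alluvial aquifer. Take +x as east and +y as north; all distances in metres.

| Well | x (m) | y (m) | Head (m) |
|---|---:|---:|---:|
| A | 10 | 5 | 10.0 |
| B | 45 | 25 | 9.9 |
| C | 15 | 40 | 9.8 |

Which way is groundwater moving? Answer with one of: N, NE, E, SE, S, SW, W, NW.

N

Three-point gradient (reference A): Δ to B = (35, 20, -0.1), Δ to C = (5, 35, -0.2).
∂h/∂x = +0.0004444, ∂h/∂y = -0.005778 (det = 1125).
Flow = −∇h = (-0.0004444 east, +0.005778 north), which points north.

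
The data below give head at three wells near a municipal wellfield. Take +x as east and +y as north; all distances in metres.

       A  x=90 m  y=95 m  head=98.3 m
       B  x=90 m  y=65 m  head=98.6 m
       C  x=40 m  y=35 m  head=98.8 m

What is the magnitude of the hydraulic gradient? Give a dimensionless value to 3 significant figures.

Differences from A: to B (Δx, Δy, Δh) = (0, -30, +0.3); to C = (-50, -60, +0.5).
Determinant of the coordinate differences = 0·(-60) − (-50)·(-30) = -1500.
∂h/∂x = [(+0.3)·(-60) − (+0.5)·(-30)] / -1500 = +0.002000
∂h/∂y = [0·(+0.5) − (-50)·(+0.3)] / -1500 = -0.010000
|∇h| = √(0.002000² + -0.010000²) = 0.0102

0.0102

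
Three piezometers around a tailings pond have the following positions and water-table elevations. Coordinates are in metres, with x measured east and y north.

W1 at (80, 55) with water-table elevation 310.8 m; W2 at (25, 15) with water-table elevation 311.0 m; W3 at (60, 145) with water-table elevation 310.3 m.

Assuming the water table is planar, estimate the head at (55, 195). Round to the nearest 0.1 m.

Differences from W1: to W2 (Δx, Δy, Δh) = (-55, -40, +0.2); to W3 = (-20, 90, -0.5).
Determinant of the coordinate differences = (-55)·90 − (-20)·(-40) = -5750.
∂h/∂x = [(+0.2)·90 − (-0.5)·(-40)] / -5750 = +0.0003478
∂h/∂y = [(-55)·(-0.5) − (-20)·(+0.2)] / -5750 = -0.005478
h(55, 195) = 310.8 + (+0.0003478)·(-25) + (-0.005478)·(140) = 310.8 -0.009 -0.767 = 310.024 m.

310.0 m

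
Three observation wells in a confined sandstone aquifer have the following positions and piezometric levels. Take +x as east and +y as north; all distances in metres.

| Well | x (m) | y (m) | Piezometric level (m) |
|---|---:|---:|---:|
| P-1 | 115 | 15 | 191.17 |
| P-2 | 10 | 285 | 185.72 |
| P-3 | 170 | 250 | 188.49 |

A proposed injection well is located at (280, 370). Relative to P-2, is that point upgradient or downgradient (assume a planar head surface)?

Taking P-1 as reference: P-2−P-1 = (-105, 270, -5.45); P-3−P-1 = (55, 235, -2.68).
Solve a·Δx + b·Δy = Δh: det = (-105)·235 − 55·270 = -39525.
∂h/∂x = [(-5.45)·235 − (-2.68)·270] / -39525 = +0.01410
∂h/∂y = [(-105)·(-2.68) − 55·(-5.45)] / -39525 = -0.01470
Head at (280, 370) = 191.17 + (+0.01410)·(165) + (-0.01470)·(355) = 188.28 m.
That is higher than the 185.72 m at P-2, so the point is upgradient.

upgradient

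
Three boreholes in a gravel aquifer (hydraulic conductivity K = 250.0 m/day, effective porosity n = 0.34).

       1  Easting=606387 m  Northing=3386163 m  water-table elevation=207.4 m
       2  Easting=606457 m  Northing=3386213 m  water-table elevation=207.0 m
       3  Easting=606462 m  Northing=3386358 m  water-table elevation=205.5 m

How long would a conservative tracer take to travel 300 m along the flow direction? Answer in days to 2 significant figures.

With h = a·x + b·y + c and 1 as origin, the differences give:
  70·a + 50·b = -0.4
  75·a + 195·b = -1.9
Eliminate b (×195 and ×50, subtract): 9900·a = 17.00 → a = ∂h/∂x = +0.001717
Back-substitute: b = ∂h/∂y = -0.01040.
|∇h| = √(0.001717² + -0.01040²) = 0.01054
Seepage velocity v = K·i/n = 250.0 × 0.01054 / 0.34 = 7.75 m/day.
t = 300 / 7.75 = 38.71 days.

39 days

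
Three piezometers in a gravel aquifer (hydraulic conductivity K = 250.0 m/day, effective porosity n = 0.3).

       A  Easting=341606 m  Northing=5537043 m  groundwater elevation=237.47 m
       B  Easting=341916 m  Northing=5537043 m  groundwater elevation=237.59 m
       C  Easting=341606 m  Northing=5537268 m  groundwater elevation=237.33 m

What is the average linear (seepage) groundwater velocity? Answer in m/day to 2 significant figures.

0.61 m/day

∂h/∂x = (237.59 − 237.47) / (341916 − 341606) = +0.0003871
∂h/∂y = (237.33 − 237.47) / (5537268 − 5537043) = -0.0006222
|∇h| = √(0.0003871² + -0.0006222²) = 0.0007328
Seepage velocity v = K·i/n = 250.0 × 0.0007328 / 0.3 = 0.6107 m/day.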